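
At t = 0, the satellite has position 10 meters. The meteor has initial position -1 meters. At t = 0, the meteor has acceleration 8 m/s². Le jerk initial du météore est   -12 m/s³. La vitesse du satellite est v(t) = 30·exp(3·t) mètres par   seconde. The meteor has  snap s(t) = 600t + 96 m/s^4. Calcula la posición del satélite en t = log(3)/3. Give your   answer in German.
Ausgehend von der Geschwindigkeit v(t) = 30·exp(3·t), nehmen wir 1 Stammfunktion. Mit ∫v(t)dt und Anwendung von x(0) = 10, finden wir x(t) = 10·exp(3·t). Mit x(t) = 10·exp(3·t) und Einsetzen von t = log(3)/3, finden wir x = 30.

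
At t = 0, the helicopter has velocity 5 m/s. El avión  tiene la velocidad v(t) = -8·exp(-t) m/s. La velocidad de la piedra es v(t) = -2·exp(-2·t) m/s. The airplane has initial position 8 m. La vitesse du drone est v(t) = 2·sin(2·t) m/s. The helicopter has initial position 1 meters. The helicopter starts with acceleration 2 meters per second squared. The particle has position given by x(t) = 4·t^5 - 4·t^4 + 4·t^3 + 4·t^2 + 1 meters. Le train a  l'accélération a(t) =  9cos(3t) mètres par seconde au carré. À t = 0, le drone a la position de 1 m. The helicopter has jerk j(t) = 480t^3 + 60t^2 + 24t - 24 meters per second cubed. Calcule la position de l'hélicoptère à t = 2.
Pour résoudre ceci, nous devons prendre 3 primitives de notre équation du jerk j(t) = 480·t^3 + 60·t^2 + 24·t - 24. La primitive du jerk, avec a(0) = 2, donne l'accélération: a(t) = 120·t^4 + 20·t^3 + 12·t^2 - 24·t + 2. L'intégrale de l'accélération, avec v(0) = 5, donne la vitesse: v(t) = 24·t^5 + 5·t^4 + 4·t^3 - 12·t^2 + 2·t + 5. En intégrant la vitesse et en utilisant la condition initiale x(0) = 1, nous obtenons x(t) = 4·t^6 + t^5 + t^4 - 4·t^3 + t^2 + 5·t + 1. En utilisant x(t) = 4·t^6 + t^5 + t^4 - 4·t^3 + t^2 + 5·t + 1 et en substituant t = 2, nous trouvons x = 287.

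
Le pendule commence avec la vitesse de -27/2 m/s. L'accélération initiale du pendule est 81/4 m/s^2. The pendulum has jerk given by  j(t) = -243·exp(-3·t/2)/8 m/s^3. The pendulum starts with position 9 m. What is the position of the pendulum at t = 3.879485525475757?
To solve this, we need to take 3 integrals of our jerk equation j(t) = -243·exp(-3·t/2)/8. Finding the integral of j(t) and using a(0) = 81/4: a(t) = 81·exp(-3·t/2)/4. The integral of acceleration, with v(0) = -27/2, gives velocity: v(t) = -27·exp(-3·t/2)/2. Integrating velocity and using the initial condition x(0) = 9, we get x(t) = 9·exp(-3·t/2). We have position x(t) = 9·exp(-3·t/2). Substituting t = 3.879485525475757: x(3.879485525475757) = 0.0267290654808440.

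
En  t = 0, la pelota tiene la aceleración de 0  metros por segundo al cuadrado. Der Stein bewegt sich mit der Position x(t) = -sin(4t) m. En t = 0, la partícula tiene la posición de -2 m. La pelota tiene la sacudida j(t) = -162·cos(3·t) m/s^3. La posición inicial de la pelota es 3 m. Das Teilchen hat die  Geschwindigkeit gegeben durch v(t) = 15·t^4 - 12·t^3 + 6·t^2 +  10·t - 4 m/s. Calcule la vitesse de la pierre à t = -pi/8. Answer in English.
To solve this, we need to take 1 derivative of our position equation x(t) = -sin(4·t). The derivative of position gives velocity: v(t) = -4·cos(4·t). Using v(t) = -4·cos(4·t) and substituting t = -pi/8, we find v = 0.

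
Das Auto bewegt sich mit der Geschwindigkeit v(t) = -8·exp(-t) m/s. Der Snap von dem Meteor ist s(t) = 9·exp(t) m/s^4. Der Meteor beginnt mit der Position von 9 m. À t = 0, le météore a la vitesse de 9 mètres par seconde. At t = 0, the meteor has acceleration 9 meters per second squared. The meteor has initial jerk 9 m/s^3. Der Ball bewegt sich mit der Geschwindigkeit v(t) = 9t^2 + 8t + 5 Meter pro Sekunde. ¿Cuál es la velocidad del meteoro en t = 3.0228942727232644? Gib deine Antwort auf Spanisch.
Debemos encontrar la antiderivada de nuestra ecuación del snap s(t) = 9·exp(t) 3 veces. La antiderivada del snap, con j(0) = 9, da la sacudida: j(t) = 9·exp(t). La antiderivada de la sacudida es la aceleración. Usando a(0) = 9, obtenemos a(t) = 9·exp(t). La integral de la aceleración, con v(0) = 9, da la velocidad: v(t) = 9·exp(t). Tenemos la velocidad v(t) = 9·exp(t). Sustituyendo t = 3.0228942727232644: v(3.0228942727232644) = 184.956164815641.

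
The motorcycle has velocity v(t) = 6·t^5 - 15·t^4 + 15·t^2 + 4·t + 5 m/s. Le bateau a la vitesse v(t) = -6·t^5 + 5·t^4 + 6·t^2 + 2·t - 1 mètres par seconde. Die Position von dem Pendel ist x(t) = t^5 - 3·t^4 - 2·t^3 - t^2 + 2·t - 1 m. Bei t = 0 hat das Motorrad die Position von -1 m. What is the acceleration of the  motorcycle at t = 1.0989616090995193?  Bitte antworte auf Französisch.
Nous devons dériver notre équation de la vitesse v(t) = 6·t^5 - 15·t^4 + 15·t^2 + 4·t + 5 1 fois. En dérivant la vitesse, nous obtenons l'accélération: a(t) = 30·t^4 - 60·t^3 + 30·t + 4. De l'équation de l'accélération a(t) = 30·t^4 - 60·t^3 + 30·t + 4, nous substituons t = 1.0989616090995193 pour obtenir a = 1.09217928536763.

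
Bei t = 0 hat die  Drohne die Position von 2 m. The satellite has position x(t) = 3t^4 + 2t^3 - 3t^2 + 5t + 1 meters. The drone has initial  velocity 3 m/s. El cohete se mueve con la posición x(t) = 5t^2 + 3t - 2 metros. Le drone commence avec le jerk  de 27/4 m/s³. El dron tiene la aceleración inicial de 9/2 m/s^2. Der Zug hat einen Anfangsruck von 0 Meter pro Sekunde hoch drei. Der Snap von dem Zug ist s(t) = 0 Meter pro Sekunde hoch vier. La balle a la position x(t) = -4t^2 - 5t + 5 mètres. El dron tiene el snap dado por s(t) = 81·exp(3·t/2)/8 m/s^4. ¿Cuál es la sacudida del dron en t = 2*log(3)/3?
Necesitamos integrar nuestra ecuación del snap s(t) = 81·exp(3·t/2)/8 1 vez. La antiderivada del snap, con j(0) = 27/4, da la sacudida: j(t) = 27·exp(3·t/2)/4. Tenemos la sacudida j(t) = 27·exp(3·t/2)/4. Sustituyendo t = 2*log(3)/3: j(2*log(3)/3) = 81/4.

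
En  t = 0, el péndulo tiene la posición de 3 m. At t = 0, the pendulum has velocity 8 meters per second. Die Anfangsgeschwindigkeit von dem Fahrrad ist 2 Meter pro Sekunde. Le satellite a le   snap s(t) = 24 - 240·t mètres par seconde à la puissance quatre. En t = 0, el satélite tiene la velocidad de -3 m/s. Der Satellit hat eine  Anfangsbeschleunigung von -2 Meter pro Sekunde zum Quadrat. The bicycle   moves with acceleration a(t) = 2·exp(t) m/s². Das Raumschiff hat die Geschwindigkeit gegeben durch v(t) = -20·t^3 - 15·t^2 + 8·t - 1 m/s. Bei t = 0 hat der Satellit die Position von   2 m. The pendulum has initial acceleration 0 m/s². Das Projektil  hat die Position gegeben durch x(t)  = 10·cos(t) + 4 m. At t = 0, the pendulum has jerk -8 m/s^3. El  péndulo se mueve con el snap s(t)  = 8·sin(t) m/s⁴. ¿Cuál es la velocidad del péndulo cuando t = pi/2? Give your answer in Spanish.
Partiendo del snap s(t) = 8·sin(t), tomamos 3 integrales. Tomando ∫s(t)dt y aplicando j(0) = -8, encontramos j(t) = -8·cos(t). La antiderivada de la sacudida, con a(0) = 0, da la aceleración: a(t) = -8·sin(t). Tomando ∫a(t)dt y aplicando v(0) = 8, encontramos v(t) = 8·cos(t). Tenemos la velocidad v(t) = 8·cos(t). Sustituyendo t = pi/2: v(pi/2) = 0.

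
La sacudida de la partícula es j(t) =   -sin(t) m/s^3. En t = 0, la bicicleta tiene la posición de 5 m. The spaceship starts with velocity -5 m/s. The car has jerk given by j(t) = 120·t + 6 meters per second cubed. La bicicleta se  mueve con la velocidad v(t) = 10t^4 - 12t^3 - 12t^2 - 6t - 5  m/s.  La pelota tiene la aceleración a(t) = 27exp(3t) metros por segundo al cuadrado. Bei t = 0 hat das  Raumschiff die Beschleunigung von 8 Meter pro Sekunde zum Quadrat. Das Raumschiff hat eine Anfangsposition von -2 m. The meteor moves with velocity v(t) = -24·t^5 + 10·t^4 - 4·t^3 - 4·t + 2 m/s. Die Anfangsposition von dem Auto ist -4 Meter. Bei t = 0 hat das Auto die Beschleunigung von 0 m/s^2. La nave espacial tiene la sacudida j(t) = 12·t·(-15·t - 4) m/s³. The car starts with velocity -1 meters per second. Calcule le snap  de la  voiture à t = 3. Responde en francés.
Nous devons dériver notre équation du jerk j(t) = 120·t + 6 1 fois. En prenant d/dt de j(t), nous trouvons s(t) = 120. En utilisant s(t) = 120 et en substituant t = 3, nous trouvons s = 120.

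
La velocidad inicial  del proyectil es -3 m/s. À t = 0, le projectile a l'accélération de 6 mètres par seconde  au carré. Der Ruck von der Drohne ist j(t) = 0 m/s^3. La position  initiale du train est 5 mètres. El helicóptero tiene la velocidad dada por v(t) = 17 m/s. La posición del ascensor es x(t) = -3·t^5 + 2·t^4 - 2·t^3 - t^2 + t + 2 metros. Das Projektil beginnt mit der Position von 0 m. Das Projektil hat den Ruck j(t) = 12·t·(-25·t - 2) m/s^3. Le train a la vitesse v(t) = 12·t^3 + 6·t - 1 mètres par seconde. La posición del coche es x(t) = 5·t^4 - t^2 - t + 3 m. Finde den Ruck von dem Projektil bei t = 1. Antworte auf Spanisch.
Tenemos la sacudida j(t) = 12·t·(-25·t - 2). Sustituyendo t = 1: j(1) = -324.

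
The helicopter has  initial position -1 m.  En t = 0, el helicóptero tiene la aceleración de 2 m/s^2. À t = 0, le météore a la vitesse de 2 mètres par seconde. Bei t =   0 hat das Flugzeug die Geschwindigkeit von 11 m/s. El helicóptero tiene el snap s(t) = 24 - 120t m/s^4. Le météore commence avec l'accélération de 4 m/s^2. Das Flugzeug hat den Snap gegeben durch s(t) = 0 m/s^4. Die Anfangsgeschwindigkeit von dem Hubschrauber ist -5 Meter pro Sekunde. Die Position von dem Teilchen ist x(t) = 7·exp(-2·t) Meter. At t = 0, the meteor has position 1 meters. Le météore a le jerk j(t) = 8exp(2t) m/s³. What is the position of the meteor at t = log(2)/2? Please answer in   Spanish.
Partiendo de la sacudida j(t) = 8·exp(2·t), tomamos 3 integrales. Tomando ∫j(t)dt y aplicando a(0) = 4, encontramos a(t) = 4·exp(2·t). La antiderivada de la aceleración, con v(0) = 2, da la velocidad: v(t) = 2·exp(2·t). Integrando la velocidad y usando la condición inicial x(0) = 1, obtenemos x(t) = exp(2·t). De la ecuación de la posición x(t) = exp(2·t), sustituimos t = log(2)/2 para obtener x = 2.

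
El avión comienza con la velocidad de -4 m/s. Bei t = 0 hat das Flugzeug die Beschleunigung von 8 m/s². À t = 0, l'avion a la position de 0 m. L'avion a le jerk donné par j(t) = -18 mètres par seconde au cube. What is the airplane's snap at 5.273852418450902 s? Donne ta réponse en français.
Nous devons dériver notre équation du jerk j(t) = -18 1 fois. En prenant d/dt de j(t), nous trouvons s(t) = 0. Nous avons le snap s(t) = 0. En substituant t = 5.273852418450902: s(5.273852418450902) = 0.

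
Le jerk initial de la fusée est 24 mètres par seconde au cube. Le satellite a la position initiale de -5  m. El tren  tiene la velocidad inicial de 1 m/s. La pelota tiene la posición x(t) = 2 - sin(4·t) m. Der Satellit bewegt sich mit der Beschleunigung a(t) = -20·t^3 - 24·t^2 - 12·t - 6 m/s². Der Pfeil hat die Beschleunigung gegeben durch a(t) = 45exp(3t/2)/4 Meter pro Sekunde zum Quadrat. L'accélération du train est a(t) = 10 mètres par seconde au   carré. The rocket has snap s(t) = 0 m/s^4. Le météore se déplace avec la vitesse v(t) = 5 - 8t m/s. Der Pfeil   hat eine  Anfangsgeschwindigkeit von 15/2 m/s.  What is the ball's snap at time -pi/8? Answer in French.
Pour résoudre ceci, nous devons prendre 4 dérivées de notre équation de la position x(t) = 2 - sin(4·t). La dérivée de la position donne la vitesse: v(t) = -4·cos(4·t). En dérivant la vitesse, nous obtenons l'accélération: a(t) = 16·sin(4·t). En prenant d/dt de a(t), nous trouvons j(t) = 64·cos(4·t). La dérivée du jerk donne le snap: s(t) = -256·sin(4·t). En utilisant s(t) = -256·sin(4·t) et en substituant t = -pi/8, nous trouvons s = 256.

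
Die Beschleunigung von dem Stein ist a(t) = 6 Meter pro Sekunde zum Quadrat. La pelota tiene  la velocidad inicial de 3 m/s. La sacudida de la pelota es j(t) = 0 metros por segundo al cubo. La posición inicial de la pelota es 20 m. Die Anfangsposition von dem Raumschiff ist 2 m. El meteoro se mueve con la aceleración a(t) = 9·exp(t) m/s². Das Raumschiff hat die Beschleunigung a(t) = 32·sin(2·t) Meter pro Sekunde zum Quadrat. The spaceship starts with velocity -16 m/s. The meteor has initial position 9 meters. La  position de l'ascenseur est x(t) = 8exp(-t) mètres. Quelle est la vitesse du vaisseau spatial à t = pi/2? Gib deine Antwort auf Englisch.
To find the answer, we compute 1 integral of a(t) = 32·sin(2·t). The antiderivative of acceleration, with v(0) = -16, gives velocity: v(t) = -16·cos(2·t). From the given velocity equation v(t) = -16·cos(2·t), we substitute t = pi/2 to get v = 16.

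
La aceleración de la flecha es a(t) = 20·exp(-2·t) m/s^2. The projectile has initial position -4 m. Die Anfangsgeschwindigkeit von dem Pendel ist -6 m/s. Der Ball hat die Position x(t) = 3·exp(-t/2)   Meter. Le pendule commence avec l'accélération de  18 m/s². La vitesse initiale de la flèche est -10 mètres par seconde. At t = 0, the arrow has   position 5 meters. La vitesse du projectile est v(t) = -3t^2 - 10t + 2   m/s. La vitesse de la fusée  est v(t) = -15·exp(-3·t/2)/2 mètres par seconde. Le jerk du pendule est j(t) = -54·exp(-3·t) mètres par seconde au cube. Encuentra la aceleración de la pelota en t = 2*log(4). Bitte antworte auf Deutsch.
Um dies zu lösen, müssen wir 2 Ableitungen unserer Gleichung für die Position x(t) = 3·exp(-t/2) nehmen. Durch Ableiten von der Position erhalten wir die Geschwindigkeit: v(t) = -3·exp(-t/2)/2. Durch Ableiten von der Geschwindigkeit erhalten wir die Beschleunigung: a(t) = 3·exp(-t/2)/4. Mit a(t) = 3·exp(-t/2)/4 und Einsetzen von t = 2*log(4), finden wir a = 3/16.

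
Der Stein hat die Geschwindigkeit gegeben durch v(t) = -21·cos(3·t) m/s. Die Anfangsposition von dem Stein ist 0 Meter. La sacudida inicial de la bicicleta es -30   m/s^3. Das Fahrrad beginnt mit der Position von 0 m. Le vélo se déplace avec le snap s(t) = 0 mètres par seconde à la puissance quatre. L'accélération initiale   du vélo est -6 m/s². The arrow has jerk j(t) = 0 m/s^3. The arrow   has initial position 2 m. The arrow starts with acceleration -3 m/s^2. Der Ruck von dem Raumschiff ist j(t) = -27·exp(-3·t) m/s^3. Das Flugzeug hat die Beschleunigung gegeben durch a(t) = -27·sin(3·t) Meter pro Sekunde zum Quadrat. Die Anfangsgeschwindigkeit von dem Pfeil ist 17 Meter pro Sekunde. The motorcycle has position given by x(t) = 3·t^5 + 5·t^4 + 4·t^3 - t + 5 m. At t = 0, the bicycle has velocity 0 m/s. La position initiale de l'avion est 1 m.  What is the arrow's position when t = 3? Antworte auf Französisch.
Pour résoudre ceci, nous devons prendre 3 intégrales de notre équation du jerk j(t) = 0. En prenant ∫j(t)dt et en appliquant a(0) = -3, nous trouvons a(t) = -3. La primitive de l'accélération, avec v(0) = 17, donne la vitesse: v(t) = 17 - 3·t. L'intégrale de la vitesse, avec x(0) = 2, donne la position: x(t) = -3·t^2/2 + 17·t + 2. Nous avons la position x(t) = -3·t^2/2 + 17·t + 2. En substituant t = 3: x(3) = 79/2.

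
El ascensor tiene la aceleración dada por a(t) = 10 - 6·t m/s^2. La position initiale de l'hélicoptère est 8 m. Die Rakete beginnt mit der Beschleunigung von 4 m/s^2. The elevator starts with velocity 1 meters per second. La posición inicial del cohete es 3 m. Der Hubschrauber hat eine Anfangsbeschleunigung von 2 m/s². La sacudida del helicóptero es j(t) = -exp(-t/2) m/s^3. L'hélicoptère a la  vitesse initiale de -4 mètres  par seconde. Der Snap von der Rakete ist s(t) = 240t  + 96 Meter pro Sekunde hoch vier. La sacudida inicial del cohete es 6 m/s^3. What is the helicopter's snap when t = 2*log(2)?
Starting from jerk j(t) = -exp(-t/2), we take 1 derivative. Differentiating jerk, we get snap: s(t) = exp(-t/2)/2. Using s(t) = exp(-t/2)/2 and substituting t = 2*log(2), we find s = 1/4.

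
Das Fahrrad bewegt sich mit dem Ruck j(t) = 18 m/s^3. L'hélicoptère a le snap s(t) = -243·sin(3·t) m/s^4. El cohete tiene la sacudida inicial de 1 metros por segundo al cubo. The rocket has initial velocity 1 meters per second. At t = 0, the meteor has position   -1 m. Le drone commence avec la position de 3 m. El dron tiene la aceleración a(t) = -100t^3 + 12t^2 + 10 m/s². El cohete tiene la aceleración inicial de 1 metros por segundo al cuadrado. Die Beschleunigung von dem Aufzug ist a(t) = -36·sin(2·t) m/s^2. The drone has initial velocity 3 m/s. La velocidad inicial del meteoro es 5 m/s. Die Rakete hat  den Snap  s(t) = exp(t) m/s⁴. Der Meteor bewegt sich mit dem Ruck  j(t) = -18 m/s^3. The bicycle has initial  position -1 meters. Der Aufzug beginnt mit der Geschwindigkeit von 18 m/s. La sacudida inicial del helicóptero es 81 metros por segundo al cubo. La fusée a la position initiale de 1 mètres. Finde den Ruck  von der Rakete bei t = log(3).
Wir müssen unsere Gleichung für den Snap s(t) = exp(t) 1-mal integrieren. Die Stammfunktion von dem Snap, mit j(0) = 1, ergibt den Ruck: j(t) = exp(t). Wir haben den Ruck j(t) = exp(t). Durch Einsetzen von t = log(3): j(log(3)) = 3.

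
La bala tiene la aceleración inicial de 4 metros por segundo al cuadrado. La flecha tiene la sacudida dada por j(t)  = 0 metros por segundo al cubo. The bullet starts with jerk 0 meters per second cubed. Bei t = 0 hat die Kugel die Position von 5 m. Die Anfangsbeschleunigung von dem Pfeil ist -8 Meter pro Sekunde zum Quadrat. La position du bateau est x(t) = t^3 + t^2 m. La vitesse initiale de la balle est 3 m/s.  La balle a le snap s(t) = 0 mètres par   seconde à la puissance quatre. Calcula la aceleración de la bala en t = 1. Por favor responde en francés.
Nous devons trouver la primitive de notre équation du snap s(t) = 0 2 fois. En prenant ∫s(t)dt et en appliquant j(0) = 0, nous trouvons j(t) = 0. En prenant ∫j(t)dt et en appliquant a(0) = 4, nous trouvons a(t) = 4. En utilisant a(t) = 4 et en substituant t = 1, nous trouvons a = 4.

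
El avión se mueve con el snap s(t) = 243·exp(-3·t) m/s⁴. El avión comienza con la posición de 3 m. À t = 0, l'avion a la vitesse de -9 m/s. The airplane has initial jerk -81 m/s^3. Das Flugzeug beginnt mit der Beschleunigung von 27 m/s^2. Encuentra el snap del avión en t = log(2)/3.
De la ecuación del snap s(t) = 243·exp(-3·t), sustituimos t = log(2)/3 para obtener s = 243/2.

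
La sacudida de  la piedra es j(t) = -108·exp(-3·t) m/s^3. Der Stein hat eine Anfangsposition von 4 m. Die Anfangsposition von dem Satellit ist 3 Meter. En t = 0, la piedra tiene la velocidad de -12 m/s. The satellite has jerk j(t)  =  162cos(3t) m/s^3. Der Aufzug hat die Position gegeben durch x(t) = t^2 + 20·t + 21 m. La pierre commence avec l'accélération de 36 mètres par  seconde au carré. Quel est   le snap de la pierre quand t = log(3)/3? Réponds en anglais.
We must differentiate our jerk equation j(t) = -108·exp(-3·t) 1 time. The derivative of jerk gives snap: s(t) = 324·exp(-3·t). From the given snap equation s(t) = 324·exp(-3·t), we substitute t = log(3)/3 to get s = 108.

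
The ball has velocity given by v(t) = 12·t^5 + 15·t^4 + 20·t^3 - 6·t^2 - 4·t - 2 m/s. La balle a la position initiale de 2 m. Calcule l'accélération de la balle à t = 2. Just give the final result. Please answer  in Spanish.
La respuesta es 1652.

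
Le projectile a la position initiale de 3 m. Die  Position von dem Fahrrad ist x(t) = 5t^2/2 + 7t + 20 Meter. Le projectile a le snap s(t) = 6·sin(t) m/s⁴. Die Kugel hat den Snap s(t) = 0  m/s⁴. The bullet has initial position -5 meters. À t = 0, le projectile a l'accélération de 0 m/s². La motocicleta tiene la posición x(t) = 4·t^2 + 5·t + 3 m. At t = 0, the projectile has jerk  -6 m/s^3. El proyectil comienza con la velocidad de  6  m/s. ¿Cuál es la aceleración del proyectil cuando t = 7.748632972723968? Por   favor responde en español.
Partiendo del snap s(t) = 6·sin(t), tomamos 2 integrales. Tomando ∫s(t)dt y aplicando j(0) = -6, encontramos j(t) = -6·cos(t). La antiderivada de la sacudida es la aceleración. Usando a(0) = 0, obtenemos a(t) = -6·sin(t). De la ecuación de la aceleración a(t) = -6·sin(t), sustituimos t = 7.748632972723968 para obtener a = -5.96673576061868.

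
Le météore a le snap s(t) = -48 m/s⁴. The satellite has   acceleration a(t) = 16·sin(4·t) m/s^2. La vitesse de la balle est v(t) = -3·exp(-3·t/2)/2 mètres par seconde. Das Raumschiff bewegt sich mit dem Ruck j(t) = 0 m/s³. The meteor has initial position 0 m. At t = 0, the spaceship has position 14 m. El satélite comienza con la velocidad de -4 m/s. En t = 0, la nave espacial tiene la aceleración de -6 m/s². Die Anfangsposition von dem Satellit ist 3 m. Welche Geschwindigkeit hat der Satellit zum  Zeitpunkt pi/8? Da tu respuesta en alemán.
Ausgehend von der Beschleunigung a(t) = 16·sin(4·t), nehmen wir 1 Integral. Durch Integration von der Beschleunigung und Verwendung der Anfangsbedingung v(0) = -4, erhalten wir v(t) = -4·cos(4·t). Mit v(t) = -4·cos(4·t) und Einsetzen von t = pi/8, finden wir v = 0.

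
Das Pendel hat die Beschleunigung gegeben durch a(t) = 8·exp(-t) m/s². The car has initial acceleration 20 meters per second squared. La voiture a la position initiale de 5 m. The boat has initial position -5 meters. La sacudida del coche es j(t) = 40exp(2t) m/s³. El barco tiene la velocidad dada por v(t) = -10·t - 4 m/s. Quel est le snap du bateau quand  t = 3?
Pour résoudre ceci, nous devons prendre 3 dérivées de notre équation de la vitesse v(t) = -10·t - 4. En prenant d/dt de v(t), nous trouvons a(t) = -10. En prenant d/dt de a(t), nous trouvons j(t) = 0. En dérivant le jerk, nous obtenons le snap: s(t) = 0. De l'équation du snap s(t) = 0, nous substituons t = 3 pour obtenir s = 0.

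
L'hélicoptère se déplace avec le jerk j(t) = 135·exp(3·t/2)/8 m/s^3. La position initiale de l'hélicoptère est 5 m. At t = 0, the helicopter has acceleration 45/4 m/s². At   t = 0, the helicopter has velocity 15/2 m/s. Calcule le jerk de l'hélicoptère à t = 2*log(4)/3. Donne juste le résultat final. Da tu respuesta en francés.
Le jerk à t = 2*log(4)/3 est j = 135/2.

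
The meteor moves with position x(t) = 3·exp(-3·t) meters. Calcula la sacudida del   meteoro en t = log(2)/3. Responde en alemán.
Wir müssen unsere Gleichung für die Position x(t) = 3·exp(-3·t) 3-mal ableiten. Durch Ableiten von der Position erhalten wir die Geschwindigkeit: v(t) = -9·exp(-3·t). Durch Ableiten von der Geschwindigkeit erhalten wir die Beschleunigung: a(t) = 27·exp(-3·t). Mit d/dt von a(t) finden wir j(t) = -81·exp(-3·t). Wir haben den Ruck j(t) = -81·exp(-3·t). Durch Einsetzen von t = log(2)/3: j(log(2)/3) = -81/2.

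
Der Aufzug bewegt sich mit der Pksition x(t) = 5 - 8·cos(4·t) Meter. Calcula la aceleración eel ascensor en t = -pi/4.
Para resolver esto, necesitamos tomar 2 derivadas de nuestra ecuación de la posición x(t) = 5 - 8·cos(4·t). Tomando d/dt de x(t), encontramos v(t) = 32·sin(4·t). La derivada de la velocidad da la aceleración: a(t) = 128·cos(4·t). De la ecuación de la aceleración a(t) = 128·cos(4·t), sustituimos t = -pi/4 para obtener a = -128.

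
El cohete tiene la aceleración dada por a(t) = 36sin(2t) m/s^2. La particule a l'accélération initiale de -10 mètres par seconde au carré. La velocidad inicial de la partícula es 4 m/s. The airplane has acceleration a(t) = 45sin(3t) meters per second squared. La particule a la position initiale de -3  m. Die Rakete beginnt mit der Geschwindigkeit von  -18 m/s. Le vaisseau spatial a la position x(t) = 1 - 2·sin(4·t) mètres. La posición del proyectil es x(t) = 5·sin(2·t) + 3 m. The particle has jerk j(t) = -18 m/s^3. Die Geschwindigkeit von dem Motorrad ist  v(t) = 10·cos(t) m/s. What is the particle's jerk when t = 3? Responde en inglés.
From the given jerk equation j(t) = -18, we substitute t = 3 to get j = -18.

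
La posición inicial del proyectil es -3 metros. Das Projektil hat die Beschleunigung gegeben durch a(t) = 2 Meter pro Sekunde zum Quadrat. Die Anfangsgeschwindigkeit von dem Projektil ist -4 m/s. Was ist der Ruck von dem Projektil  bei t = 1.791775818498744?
Ausgehend von der Beschleunigung a(t) = 2, nehmen wir 1 Ableitung. Durch Ableiten von der Beschleunigung erhalten wir den Ruck: j(t) = 0. Aus der Gleichung für den Ruck j(t) = 0, setzen wir t = 1.791775818498744 ein und erhalten j = 0.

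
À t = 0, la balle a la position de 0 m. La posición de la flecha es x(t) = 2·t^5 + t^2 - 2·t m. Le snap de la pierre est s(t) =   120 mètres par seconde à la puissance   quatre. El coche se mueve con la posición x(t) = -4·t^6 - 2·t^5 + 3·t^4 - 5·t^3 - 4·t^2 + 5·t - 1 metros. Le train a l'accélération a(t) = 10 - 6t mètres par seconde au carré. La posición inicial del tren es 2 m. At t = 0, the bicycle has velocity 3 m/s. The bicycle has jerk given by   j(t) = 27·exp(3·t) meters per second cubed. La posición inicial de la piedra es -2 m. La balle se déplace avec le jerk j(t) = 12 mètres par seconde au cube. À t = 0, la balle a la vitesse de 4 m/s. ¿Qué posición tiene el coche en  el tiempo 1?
Tenemos la posición x(t) = -4·t^6 - 2·t^5 + 3·t^4 - 5·t^3 - 4·t^2 + 5·t - 1. Sustituyendo t = 1: x(1) = -8.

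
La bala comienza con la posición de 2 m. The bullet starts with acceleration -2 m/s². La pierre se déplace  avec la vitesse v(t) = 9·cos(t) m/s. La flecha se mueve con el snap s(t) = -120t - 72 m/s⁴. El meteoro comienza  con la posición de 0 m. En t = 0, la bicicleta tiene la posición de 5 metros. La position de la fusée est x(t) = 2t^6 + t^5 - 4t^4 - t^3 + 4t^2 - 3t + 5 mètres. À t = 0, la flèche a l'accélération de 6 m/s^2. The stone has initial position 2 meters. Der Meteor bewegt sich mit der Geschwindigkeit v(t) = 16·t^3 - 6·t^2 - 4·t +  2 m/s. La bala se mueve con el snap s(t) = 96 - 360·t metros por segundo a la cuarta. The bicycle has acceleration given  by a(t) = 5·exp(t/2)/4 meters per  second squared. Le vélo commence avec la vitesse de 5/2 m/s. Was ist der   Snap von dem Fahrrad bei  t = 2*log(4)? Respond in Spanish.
Para resolver esto, necesitamos tomar 2 derivadas de nuestra ecuación de la aceleración a(t) = 5·exp(t/2)/4. Derivando la aceleración, obtenemos la sacudida: j(t) = 5·exp(t/2)/8. La derivada de la sacudida da el snap: s(t) = 5·exp(t/2)/16. Usando s(t) = 5·exp(t/2)/16 y sustituyendo t = 2*log(4), encontramos s = 5/4.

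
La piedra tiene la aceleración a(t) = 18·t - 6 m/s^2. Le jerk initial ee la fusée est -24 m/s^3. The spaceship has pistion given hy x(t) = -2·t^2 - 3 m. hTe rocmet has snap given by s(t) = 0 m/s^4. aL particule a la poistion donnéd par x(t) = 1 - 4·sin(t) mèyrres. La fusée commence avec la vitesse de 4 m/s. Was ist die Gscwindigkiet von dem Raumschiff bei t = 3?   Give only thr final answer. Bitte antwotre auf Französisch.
La réponse est -12.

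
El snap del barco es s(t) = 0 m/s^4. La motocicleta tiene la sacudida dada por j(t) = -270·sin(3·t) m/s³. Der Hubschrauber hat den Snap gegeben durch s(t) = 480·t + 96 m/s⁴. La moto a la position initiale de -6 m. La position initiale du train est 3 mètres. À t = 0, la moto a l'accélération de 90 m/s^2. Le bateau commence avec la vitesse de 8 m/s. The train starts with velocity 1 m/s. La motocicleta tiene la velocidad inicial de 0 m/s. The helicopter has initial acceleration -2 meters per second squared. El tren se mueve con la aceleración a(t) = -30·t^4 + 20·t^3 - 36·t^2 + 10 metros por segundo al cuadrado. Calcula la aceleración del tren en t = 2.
De la ecuación de la aceleración a(t) = -30·t^4 + 20·t^3 - 36·t^2 + 10, sustituimos t = 2 para obtener a = -454.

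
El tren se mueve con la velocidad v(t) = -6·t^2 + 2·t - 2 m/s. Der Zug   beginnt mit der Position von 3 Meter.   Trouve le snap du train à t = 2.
En partant de la vitesse v(t) = -6·t^2 + 2·t - 2, nous prenons 3 dérivées. En dérivant la vitesse, nous obtenons l'accélération: a(t) = 2 - 12·t. En prenant d/dt de a(t), nous trouvons j(t) = -12. En dérivant le jerk, nous obtenons le snap: s(t) = 0. Nous avons le snap s(t) = 0. En substituant t = 2: s(2) = 0.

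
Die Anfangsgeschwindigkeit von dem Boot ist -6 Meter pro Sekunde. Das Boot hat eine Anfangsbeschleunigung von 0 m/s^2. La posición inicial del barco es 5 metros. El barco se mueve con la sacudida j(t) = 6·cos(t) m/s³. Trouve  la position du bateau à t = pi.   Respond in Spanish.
Partiendo de la sacudida j(t) = 6·cos(t), tomamos 3 antiderivadas. La integral de la sacudida es la aceleración. Usando a(0) = 0, obtenemos a(t) = 6·sin(t). La integral de la aceleración es la velocidad. Usando v(0) = -6, obtenemos v(t) = -6·cos(t). La antiderivada de la velocidad es la posición. Usando x(0) = 5, obtenemos x(t) = 5 - 6·sin(t). Usando x(t) = 5 - 6·sin(t) y sustituyendo t = pi, encontramos x = 5.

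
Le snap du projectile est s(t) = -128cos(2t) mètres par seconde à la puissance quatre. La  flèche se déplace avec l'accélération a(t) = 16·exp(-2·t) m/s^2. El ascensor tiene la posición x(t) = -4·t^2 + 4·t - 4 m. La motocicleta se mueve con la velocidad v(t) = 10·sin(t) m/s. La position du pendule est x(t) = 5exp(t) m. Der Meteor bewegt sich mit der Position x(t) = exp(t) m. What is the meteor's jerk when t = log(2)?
To solve this, we need to take 3 derivatives of our position equation x(t) = exp(t). Taking d/dt of x(t), we find v(t) = exp(t). The derivative of velocity gives acceleration: a(t) = exp(t). The derivative of acceleration gives jerk: j(t) = exp(t). Using j(t) = exp(t) and substituting t = log(2), we find j = 2.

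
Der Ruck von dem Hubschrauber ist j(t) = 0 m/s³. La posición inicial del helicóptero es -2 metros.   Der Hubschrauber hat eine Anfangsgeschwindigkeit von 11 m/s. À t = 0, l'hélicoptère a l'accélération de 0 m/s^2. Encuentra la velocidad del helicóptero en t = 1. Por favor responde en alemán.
Wir müssen die Stammfunktion unserer Gleichung für den Ruck j(t) = 0 2-mal finden. Das Integral von dem Ruck ist die Beschleunigung. Mit a(0) = 0 erhalten wir a(t) = 0. Mit ∫a(t)dt und Anwendung von v(0) = 11, finden wir v(t) = 11. Aus der Gleichung für die Geschwindigkeit v(t) = 11, setzen wir t = 1 ein und erhalten v = 11.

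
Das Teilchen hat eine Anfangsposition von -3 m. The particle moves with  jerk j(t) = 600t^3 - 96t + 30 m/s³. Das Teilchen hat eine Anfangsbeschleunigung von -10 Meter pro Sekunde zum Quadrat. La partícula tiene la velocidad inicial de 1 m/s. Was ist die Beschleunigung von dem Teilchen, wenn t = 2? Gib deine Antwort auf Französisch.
En partant du jerk j(t) = 600·t^3 - 96·t + 30, nous prenons 1 primitive. L'intégrale du jerk, avec a(0) = -10, donne l'accélération: a(t) = 150·t^4 - 48·t^2 + 30·t - 10. Nous avons l'accélération a(t) = 150·t^4 - 48·t^2 + 30·t - 10. En substituant t = 2: a(2) = 2258.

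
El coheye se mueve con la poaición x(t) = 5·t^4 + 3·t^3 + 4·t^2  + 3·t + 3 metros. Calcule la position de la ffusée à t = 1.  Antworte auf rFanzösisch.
Nous avons la position x(t) = 5·t^4 + 3·t^3 + 4·t^2 + 3·t + 3. En substituant t = 1: x(1) = 18.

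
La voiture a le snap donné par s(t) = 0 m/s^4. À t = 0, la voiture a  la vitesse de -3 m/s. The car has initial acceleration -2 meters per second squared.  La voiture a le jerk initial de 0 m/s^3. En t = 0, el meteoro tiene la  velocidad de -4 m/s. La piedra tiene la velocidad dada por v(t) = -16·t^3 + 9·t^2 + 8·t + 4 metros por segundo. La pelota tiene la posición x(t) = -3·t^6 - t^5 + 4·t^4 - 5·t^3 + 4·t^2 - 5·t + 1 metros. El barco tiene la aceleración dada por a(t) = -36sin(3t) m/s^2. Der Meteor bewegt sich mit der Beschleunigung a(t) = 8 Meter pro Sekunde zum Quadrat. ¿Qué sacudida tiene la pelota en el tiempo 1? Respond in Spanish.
Para resolver esto, necesitamos tomar 3 derivadas de nuestra ecuación de la posición x(t) = -3·t^6 - t^5 + 4·t^4 - 5·t^3 + 4·t^2 - 5·t + 1. La derivada de la posición da la velocidad: v(t) = -18·t^5 - 5·t^4 + 16·t^3 - 15·t^2 + 8·t - 5. Tomando d/dt de v(t), encontramos a(t) = -90·t^4 - 20·t^3 + 48·t^2 - 30·t + 8. Tomando d/dt de a(t), encontramos j(t) = -360·t^3 - 60·t^2 + 96·t - 30. De la ecuación de la sacudida j(t) = -360·t^3 - 60·t^2 + 96·t - 30, sustituimos t = 1 para obtener j = -354.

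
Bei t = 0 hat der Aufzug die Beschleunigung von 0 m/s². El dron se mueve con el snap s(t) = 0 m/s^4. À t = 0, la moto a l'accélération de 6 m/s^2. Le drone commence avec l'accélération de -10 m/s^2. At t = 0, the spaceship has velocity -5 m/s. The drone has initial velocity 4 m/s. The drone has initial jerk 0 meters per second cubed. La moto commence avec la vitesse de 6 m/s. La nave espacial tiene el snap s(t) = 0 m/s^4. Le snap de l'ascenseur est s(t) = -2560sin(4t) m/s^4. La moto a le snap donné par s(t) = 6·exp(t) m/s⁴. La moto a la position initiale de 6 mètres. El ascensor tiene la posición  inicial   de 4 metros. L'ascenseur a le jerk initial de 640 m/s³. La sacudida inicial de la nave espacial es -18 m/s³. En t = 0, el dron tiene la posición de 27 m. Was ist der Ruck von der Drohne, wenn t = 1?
Wir müssen die Stammfunktion unserer Gleichung für den Snap s(t) = 0 1-mal finden. Durch Integration von dem Snap und Verwendung der Anfangsbedingung j(0) = 0, erhalten wir j(t) = 0. Aus der Gleichung für den Ruck j(t) = 0, setzen wir t = 1 ein und erhalten j = 0.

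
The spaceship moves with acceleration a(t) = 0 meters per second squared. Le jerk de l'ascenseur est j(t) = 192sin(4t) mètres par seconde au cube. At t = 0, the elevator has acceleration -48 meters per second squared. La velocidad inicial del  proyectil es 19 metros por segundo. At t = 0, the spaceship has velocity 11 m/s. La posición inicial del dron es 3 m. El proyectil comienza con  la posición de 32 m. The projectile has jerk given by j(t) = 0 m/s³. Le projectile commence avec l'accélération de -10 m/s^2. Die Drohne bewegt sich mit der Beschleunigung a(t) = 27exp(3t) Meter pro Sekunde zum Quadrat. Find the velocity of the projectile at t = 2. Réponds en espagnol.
Debemos encontrar la antiderivada de nuestra ecuación de la sacudida j(t) = 0 2 veces. La integral de la sacudida, con a(0) = -10, da la aceleración: a(t) = -10. La integral de la aceleración es la velocidad. Usando v(0) = 19, obtenemos v(t) = 19 - 10·t. Tenemos la velocidad v(t) = 19 - 10·t. Sustituyendo t = 2: v(2) = -1.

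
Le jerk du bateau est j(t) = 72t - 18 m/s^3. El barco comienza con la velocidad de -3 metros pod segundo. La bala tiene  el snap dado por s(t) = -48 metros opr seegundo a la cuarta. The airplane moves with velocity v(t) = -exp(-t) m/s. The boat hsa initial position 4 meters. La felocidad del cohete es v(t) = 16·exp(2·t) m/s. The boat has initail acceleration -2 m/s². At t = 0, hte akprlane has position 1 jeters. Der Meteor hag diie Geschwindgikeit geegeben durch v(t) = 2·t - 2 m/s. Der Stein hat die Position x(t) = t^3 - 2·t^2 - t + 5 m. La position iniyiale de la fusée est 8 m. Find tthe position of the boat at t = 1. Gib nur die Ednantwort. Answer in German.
Die Position bei t = 1 ist x = 0.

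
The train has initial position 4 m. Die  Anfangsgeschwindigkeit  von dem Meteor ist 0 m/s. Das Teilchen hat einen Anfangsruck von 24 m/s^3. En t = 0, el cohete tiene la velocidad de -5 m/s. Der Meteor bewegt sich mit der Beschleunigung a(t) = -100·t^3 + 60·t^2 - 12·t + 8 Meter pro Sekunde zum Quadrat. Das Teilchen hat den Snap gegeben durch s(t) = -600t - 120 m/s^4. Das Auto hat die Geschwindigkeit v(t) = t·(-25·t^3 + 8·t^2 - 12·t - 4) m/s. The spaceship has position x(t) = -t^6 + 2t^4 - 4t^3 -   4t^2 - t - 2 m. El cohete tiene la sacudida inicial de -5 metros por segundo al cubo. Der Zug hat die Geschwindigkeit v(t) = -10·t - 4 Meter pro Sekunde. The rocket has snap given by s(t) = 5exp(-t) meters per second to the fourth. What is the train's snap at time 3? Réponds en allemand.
Um dies zu lösen, müssen wir 3 Ableitungen unserer Gleichung für die Geschwindigkeit v(t) = -10·t - 4 nehmen. Mit d/dt von v(t) finden wir a(t) = -10. Durch Ableiten von der Beschleunigung erhalten wir den Ruck: j(t) = 0. Durch Ableiten von dem Ruck erhalten wir den Snap: s(t) = 0. Wir haben den Snap s(t) = 0. Durch Einsetzen von t = 3: s(3) = 0.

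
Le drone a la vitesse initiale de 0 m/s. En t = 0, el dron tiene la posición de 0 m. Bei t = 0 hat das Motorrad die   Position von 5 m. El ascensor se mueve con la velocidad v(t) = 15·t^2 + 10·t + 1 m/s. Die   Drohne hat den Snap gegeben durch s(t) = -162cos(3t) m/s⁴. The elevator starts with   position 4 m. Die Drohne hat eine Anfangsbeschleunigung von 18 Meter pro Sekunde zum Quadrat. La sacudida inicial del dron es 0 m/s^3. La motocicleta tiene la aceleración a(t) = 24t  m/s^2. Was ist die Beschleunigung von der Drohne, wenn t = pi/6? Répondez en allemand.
Wir müssen unsere Gleichung für den Snap s(t) = -162·cos(3·t) 2-mal integrieren. Die Stammfunktion von dem Snap ist der Ruck. Mit j(0) = 0 erhalten wir j(t) = -54·sin(3·t). Durch Integration von dem Ruck und Verwendung der Anfangsbedingung a(0) = 18, erhalten wir a(t) = 18·cos(3·t). Aus der Gleichung für die Beschleunigung a(t) = 18·cos(3·t), setzen wir t = pi/6 ein und erhalten a = 0.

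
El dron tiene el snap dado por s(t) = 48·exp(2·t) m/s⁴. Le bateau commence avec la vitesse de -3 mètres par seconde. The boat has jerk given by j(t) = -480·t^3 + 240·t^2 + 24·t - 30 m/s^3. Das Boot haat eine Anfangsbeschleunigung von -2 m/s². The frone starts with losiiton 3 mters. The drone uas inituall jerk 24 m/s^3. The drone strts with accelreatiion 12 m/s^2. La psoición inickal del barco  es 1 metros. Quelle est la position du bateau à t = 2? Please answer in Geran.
Um dies zu lösen, müssen wir 3 Stammfunktionen unserer Gleichung für den Ruck j(t) = -480·t^3 + 240·t^2 + 24·t - 30 finden. Die Stammfunktion von dem Ruck, mit a(0) = -2, ergibt die Beschleunigung: a(t) = -120·t^4 + 80·t^3 + 12·t^2 - 30·t - 2. Die Stammfunktion von der Beschleunigung ist die Geschwindigkeit. Mit v(0) = -3 erhalten wir v(t) = -24·t^5 + 20·t^4 + 4·t^3 - 15·t^2 - 2·t - 3. Das Integral von der Geschwindigkeit, mit x(0) = 1, ergibt die Position: x(t) = -4·t^6 + 4·t^5 + t^4 - 5·t^3 - t^2 - 3·t + 1. Wir haben die Position x(t) = -4·t^6 + 4·t^5 + t^4 - 5·t^3 - t^2 - 3·t + 1. Durch Einsetzen von t = 2: x(2) = -161.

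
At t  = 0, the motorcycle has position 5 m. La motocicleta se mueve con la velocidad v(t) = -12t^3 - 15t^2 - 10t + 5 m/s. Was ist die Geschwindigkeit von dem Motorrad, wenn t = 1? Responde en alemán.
Mit v(t) = -12·t^3 - 15·t^2 - 10·t + 5 und Einsetzen von t = 1, finden wir v = -32.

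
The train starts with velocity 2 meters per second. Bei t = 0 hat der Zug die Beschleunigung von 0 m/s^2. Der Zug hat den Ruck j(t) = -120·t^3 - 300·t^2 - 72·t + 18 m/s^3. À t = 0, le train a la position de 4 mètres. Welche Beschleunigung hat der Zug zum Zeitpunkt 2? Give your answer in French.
Nous devons intégrer notre équation du jerk j(t) = -120·t^3 - 300·t^2 - 72·t + 18 1 fois. L'intégrale du jerk est l'accélération. En utilisant a(0) = 0, nous obtenons a(t) = 2·t·(-15·t^3 - 50·t^2 - 18·t + 9). En utilisant a(t) = 2·t·(-15·t^3 - 50·t^2 - 18·t + 9) et en substituant t = 2, nous trouvons a = -1388.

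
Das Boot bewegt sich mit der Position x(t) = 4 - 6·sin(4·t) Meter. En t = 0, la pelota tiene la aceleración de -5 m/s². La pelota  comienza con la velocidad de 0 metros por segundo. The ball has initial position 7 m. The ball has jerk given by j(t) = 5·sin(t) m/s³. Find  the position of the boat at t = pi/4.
Using x(t) = 4 - 6·sin(4·t) and substituting t = pi/4, we find x = 4.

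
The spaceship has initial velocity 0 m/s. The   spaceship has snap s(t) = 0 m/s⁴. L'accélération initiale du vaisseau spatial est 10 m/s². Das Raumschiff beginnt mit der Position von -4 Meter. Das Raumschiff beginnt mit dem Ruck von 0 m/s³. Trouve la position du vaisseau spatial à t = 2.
Pour résoudre ceci, nous devons prendre 4 primitives de notre équation du snap s(t) = 0. La primitive du snap est le jerk. En utilisant j(0) = 0, nous obtenons j(t) = 0. En prenant ∫j(t)dt et en appliquant a(0) = 10, nous trouvons a(t) = 10. En prenant ∫a(t)dt et en appliquant v(0) = 0, nous trouvons v(t) = 10·t. En intégrant la vitesse et en utilisant la condition initiale x(0) = -4, nous obtenons x(t) = 5·t^2 - 4. Nous avons la position x(t) = 5·t^2 - 4. En substituant t = 2: x(2) = 16.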